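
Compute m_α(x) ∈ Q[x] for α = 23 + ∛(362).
m_α(x) = x^3 - 69x^2 + 1587x - 12529

Set β = α - 23 = ∛(362), so β^3 = 362. Then (α - 23)^3 - 362 = 0, i.e. α is a root of g(x) = (x - 23)^3 - 362 = x^3 - 69x^2 + 1587x - 12529. Since g(x) = h(x - 23) where h(x) = x^3 - 362, and h is irreducible over Q (because 362 is not a perfect cube, so h has no rational root, and a monic cubic with no rational root is irreducible), g is also irreducible (irreducibility is preserved under the substitution x → x - 23). Hence m_α(x) = x^3 - 69x^2 + 1587x - 12529.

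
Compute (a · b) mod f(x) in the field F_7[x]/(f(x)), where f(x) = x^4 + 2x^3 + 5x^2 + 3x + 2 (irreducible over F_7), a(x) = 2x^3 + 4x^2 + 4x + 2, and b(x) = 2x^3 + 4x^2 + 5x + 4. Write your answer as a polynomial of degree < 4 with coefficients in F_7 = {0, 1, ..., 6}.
a · b ≡ x^2 + 2x + 5 (mod f(x))

Multiply in F_7[x]: a(x)·b(x) = (2x^3 + 4x^2 + 4x + 2)·(2x^3 + 4x^2 + 5x + 4) = 4x^6 + 2x^5 + 6x^4 + 6x^3 + 2x^2 + 5x + 1. This has degree ≥ 4, so divide by f(x) over F_7: 4x^6 + 2x^5 + 6x^4 + 6x^3 + 2x^2 + 5x + 1 = (4x^2 + x + 5)·(x^4 + 2x^3 + 5x^2 + 3x + 2) + (x^2 + 2x + 5). Hence a·b ≡ x^2 + 2x + 5 (mod f). (F_7[x]/(f) is a field with 7^4 = 2401 elements since f is irreducible of degree 4.)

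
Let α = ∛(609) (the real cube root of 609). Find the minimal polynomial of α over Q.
m_α(x) = x^3 - 609

α satisfies α^3 = 609, so x^3 - 609 annihilates α. By the rational root test, a rational root p/q (in lowest terms) of x^3 - 609 would satisfy p^3 = 609 q^3, forcing q = 1 and p^3 = 609; but 609 is not a perfect cube, contradiction. A monic cubic over Q with no rational root is irreducible (any nontrivial factorization would include a linear factor). Hence x^3 - 609 is the minimal polynomial of α, and in particular [Q(α):Q] = 3.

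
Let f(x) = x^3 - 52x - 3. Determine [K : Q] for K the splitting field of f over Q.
[K : Q] = 6

By the rational root test, any rational root of the monic integer polynomial f(x) = x^3 - 52x - 3 must be an integer dividing the constant term -3, i.e. one of ±{1, 3}. Evaluating: f(1) = -54, f(-1) = 48, f(3) = -132, f(-3) = 126; none is 0, so f has no rational root and is therefore irreducible over Q (a cubic with no linear factor over a field is irreducible). For an irreducible cubic, the Galois group is A_3 or S_3 according as the discriminant disc(f) = -4a^3 - 27b^2 = -4·(-52)^3 - 27·(-3)^2 = 562189 is or is not a square in Q. Here disc(f) = 562189 is not a perfect square in Q, so the Galois group of f over Q is not contained in A_3 and must be all of S_3. The splitting field has degree |S_3| = 6 over Q, so [K : Q] = 6.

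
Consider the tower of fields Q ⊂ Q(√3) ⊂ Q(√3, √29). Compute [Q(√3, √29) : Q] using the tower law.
[Q(√3, √29) : Q] = 4

[Q(√3):Q] = 2 (min poly x^2 - 3, irreducible since 3 is squarefree > 1). For the top step, suppose √29 ∈ Q(√3), say √29 = c + d√3 with c, d ∈ Q. Squaring: 29 = c^2 + 3d^2 + 2cd√3. Since √3 ∉ Q this forces 2cd = 0. If d = 0 then √29 = c ∈ Q, contradicting 29 squarefree > 1. If c = 0 then 29 = 3d^2, so 3·29 = (3d)^2 is a perfect square in Q — but 3·29 = 87 is not a perfect square (since 3 and 29 are distinct squarefree integers). Contradiction. Hence √29 ∉ Q(√3), so x^2 - 29 stays irreducible over Q(√3) and [Q(√3, √29) : Q(√3)] = 2. By the tower law, [Q(√3, √29) : Q] = 2 · 2 = 4.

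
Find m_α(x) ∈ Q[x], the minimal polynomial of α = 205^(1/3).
m_α(x) = x^3 - 205

α satisfies α^3 = 205, so x^3 - 205 annihilates α. By the rational root test, a rational root p/q (in lowest terms) of x^3 - 205 would satisfy p^3 = 205 q^3, forcing q = 1 and p^3 = 205; but 205 is not a perfect cube, contradiction. A monic cubic over Q with no rational root is irreducible (any nontrivial factorization would include a linear factor). Hence x^3 - 205 is the minimal polynomial of α, and in particular [Q(α):Q] = 3.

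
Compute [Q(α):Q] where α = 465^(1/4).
[Q(α):Q] = 4

α is a root of x^4 - 465. By Eisenstein's criterion at the prime p = 3 (which divides the constant term 465 but p^2 = 9 does not, since 465 is squarefree), x^4 - 465 is irreducible over Q. Hence [Q(α):Q] = 4.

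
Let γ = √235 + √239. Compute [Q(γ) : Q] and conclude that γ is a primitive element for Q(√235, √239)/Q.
[Q(γ) : Q] = 4 (equivalently, Q(γ) = Q(√235, √239))

Obviously Q(γ) ⊆ Q(√235, √239), and [Q(√235, √239):Q] = 4 (since 235, 239 are distinct squarefree integers > 1 with 56165 not a perfect square). To show equality we compute the minimal polynomial of γ. From γ = √235 + √239: γ^2 = 235 + 2√(56165) + 239 = 474 + 2√(56165), so γ^2 - 474 = 2√(56165); squaring, (γ^2 - 474)^2 = 4·56165, i.e. γ^4 - 948γ^2 + 224676 - 224660 = 0, i.e. γ^4 - 948γ^2 + 16 = 0. So γ is a root of x^4 - 948x^2 + 16. This polynomial is irreducible over Q: it has no rational root (each ±√235 ± √239 is irrational), and any factorization into two quadratics over Q would force √(56165) ∈ Q (pairing opposite roots) or √235, √239 ∈ Q (other pairings), all impossible. Hence [Q(γ):Q] = 4 = [Q(√235, √239):Q], so Q(γ) = Q(√235, √239).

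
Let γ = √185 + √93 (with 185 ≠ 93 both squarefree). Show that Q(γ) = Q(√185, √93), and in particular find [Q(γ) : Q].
[Q(γ) : Q] = 4 (equivalently, Q(γ) = Q(√185, √93))

Obviously Q(γ) ⊆ Q(√185, √93), and [Q(√185, √93):Q] = 4 (since 185, 93 are distinct squarefree integers > 1 with 17205 not a perfect square). To show equality we compute the minimal polynomial of γ. From γ = √185 + √93: γ^2 = 185 + 2√(17205) + 93 = 278 + 2√(17205), so γ^2 - 278 = 2√(17205); squaring, (γ^2 - 278)^2 = 4·17205, i.e. γ^4 - 556γ^2 + 77284 - 68820 = 0, i.e. γ^4 - 556γ^2 + 8464 = 0. So γ is a root of x^4 - 556x^2 + 8464. This polynomial is irreducible over Q: it has no rational root (each ±√185 ± √93 is irrational), and any factorization into two quadratics over Q would force √(17205) ∈ Q (pairing opposite roots) or √185, √93 ∈ Q (other pairings), all impossible. Hence [Q(γ):Q] = 4 = [Q(√185, √93):Q], so Q(γ) = Q(√185, √93).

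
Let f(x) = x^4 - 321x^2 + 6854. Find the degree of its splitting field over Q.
[K : Q] = 4

Solving the quadratic in x^2: x^2 = (321 ± √(321^2 - 4·6854))/2 = (321 ± √75625)/2 = (321 ± 275)/2, giving x^2 = 23 or x^2 = 298. So f(x) = (x^2 - 23)(x^2 - 298) and the roots of f are ±√23, ±√298. Hence the splitting field is K = Q(√23, √298). Since 23 and 298 are distinct squarefree integers > 1, their product 6854 is not a perfect square, so √298 ∉ Q(√23). By the tower law [K:Q] = [Q(√23,√298):Q(√23)] · [Q(√23):Q] = 2 · 2 = 4.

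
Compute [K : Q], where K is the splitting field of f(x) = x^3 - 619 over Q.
[K : Q] = 6

The roots of x^3 - 619 are ∛619, ω∛619, ω^2∛619 where ω = e^(2πi/3) is a primitive cube root of unity, so K = Q(∛619, ω). Now [Q(∛619):Q] = 3 (since 619 is not a perfect cube, x^3 - 619 is irreducible) and [Q(ω):Q] = 2. Both 2 and 3 divide [K:Q], and [K:Q] ≤ 3·2 = 6, so [K:Q] = 6. (Equivalently: Q(∛619) ⊂ R but ω ∉ R, so [K : Q(∛619)] = 2.)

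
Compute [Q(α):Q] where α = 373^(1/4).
[Q(α):Q] = 4

α is a root of x^4 - 373. By Eisenstein's criterion at the prime p = 373 (which divides the constant term 373 but p^2 = 139129 does not, since 373 is squarefree), x^4 - 373 is irreducible over Q. Hence [Q(α):Q] = 4.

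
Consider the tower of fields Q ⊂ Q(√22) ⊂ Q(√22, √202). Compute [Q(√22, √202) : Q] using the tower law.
[Q(√22, √202) : Q] = 4

[Q(√22):Q] = 2 (min poly x^2 - 22, irreducible since 22 is squarefree > 1). For the top step, suppose √202 ∈ Q(√22), say √202 = c + d√22 with c, d ∈ Q. Squaring: 202 = c^2 + 22d^2 + 2cd√22. Since √22 ∉ Q this forces 2cd = 0. If d = 0 then √202 = c ∈ Q, contradicting 202 squarefree > 1. If c = 0 then 202 = 22d^2, so 22·202 = (22d)^2 is a perfect square in Q — but 22·202 = 4444 is not a perfect square (since 22 and 202 are distinct squarefree integers). Contradiction. Hence √202 ∉ Q(√22), so x^2 - 202 stays irreducible over Q(√22) and [Q(√22, √202) : Q(√22)] = 2. By the tower law, [Q(√22, √202) : Q] = 2 · 2 = 4.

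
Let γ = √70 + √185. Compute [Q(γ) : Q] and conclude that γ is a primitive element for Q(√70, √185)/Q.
[Q(γ) : Q] = 4 (equivalently, Q(γ) = Q(√70, √185))

Obviously Q(γ) ⊆ Q(√70, √185), and [Q(√70, √185):Q] = 4 (since 70, 185 are distinct squarefree integers > 1 with 12950 not a perfect square). To show equality we compute the minimal polynomial of γ. From γ = √70 + √185: γ^2 = 70 + 2√(12950) + 185 = 255 + 2√(12950), so γ^2 - 255 = 2√(12950); squaring, (γ^2 - 255)^2 = 4·12950, i.e. γ^4 - 510γ^2 + 65025 - 51800 = 0, i.e. γ^4 - 510γ^2 + 13225 = 0. So γ is a root of x^4 - 510x^2 + 13225. This polynomial is irreducible over Q: it has no rational root (each ±√70 ± √185 is irrational), and any factorization into two quadratics over Q would force √(12950) ∈ Q (pairing opposite roots) or √70, √185 ∈ Q (other pairings), all impossible. Hence [Q(γ):Q] = 4 = [Q(√70, √185):Q], so Q(γ) = Q(√70, √185).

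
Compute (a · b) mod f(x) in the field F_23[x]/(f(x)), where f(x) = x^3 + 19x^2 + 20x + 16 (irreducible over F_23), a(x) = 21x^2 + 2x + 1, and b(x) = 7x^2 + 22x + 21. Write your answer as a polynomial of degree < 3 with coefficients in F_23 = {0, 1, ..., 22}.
a · b ≡ 14x^2 + 7x + 17 (mod f(x))

Multiply in F_23[x]: a(x)·b(x) = (21x^2 + 2x + 1)·(7x^2 + 22x + 21) = 9x^4 + 16x^3 + 9x^2 + 18x + 21. This has degree ≥ 3, so divide by f(x) over F_23: 9x^4 + 16x^3 + 9x^2 + 18x + 21 = (9x + 6)·(x^3 + 19x^2 + 20x + 16) + (14x^2 + 7x + 17). Hence a·b ≡ 14x^2 + 7x + 17 (mod f). (F_23[x]/(f) is a field with 23^3 = 12167 elements since f is irreducible of degree 3.)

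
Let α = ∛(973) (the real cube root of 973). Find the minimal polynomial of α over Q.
m_α(x) = x^3 - 973

α satisfies α^3 = 973, so x^3 - 973 annihilates α. By the rational root test, a rational root p/q (in lowest terms) of x^3 - 973 would satisfy p^3 = 973 q^3, forcing q = 1 and p^3 = 973; but 973 is not a perfect cube, contradiction. A monic cubic over Q with no rational root is irreducible (any nontrivial factorization would include a linear factor). Hence x^3 - 973 is the minimal polynomial of α, and in particular [Q(α):Q] = 3.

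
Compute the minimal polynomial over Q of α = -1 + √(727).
m_α(x) = x^2 + 2x - 726

From α + 1 = √(727), squaring gives (α + 1)^2 = 727, i.e. α^2 + 2α + 1 = 727, so α^2 + 2α - 726 = 0. The discriminant of x^2 + 2x - 726 is (2)^2 - 4·(-726) = 4 + 2904 = 2908, and 4·(727) is not a perfect square in Q since 727 is squarefree and ≠ 1. Hence x^2 + 2x - 726 is irreducible over Q and is the minimal polynomial of α.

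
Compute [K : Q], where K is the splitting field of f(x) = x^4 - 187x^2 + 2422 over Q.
[K : Q] = 4

Solving the quadratic in x^2: x^2 = (187 ± √(187^2 - 4·2422))/2 = (187 ± √25281)/2 = (187 ± 159)/2, giving x^2 = 173 or x^2 = 14. So f(x) = (x^2 - 173)(x^2 - 14) and the roots of f are ±√173, ±√14. Hence the splitting field is K = Q(√173, √14). Since 173 and 14 are distinct squarefree integers > 1, their product 2422 is not a perfect square, so √14 ∉ Q(√173). By the tower law [K:Q] = [Q(√173,√14):Q(√173)] · [Q(√173):Q] = 2 · 2 = 4.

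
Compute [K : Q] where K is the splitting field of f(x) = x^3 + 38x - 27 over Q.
[K : Q] = 6

By the rational root test, any rational root of the monic integer polynomial f(x) = x^3 + 38x - 27 must be an integer dividing the constant term -27, i.e. one of ±{1, 3, 9, 27}. Evaluating: f(1) = 12, f(-1) = -66, f(3) = 114, f(-3) = -168, f(9) = 1044, f(-9) = -1098, f(27) = 20682, f(-27) = -20736; none is 0, so f has no rational root and is therefore irreducible over Q (a cubic with no linear factor over a field is irreducible). For an irreducible cubic, the Galois group is A_3 or S_3 according as the discriminant disc(f) = -4a^3 - 27b^2 = -4·(38)^3 - 27·(-27)^2 = -239171 is or is not a square in Q. Here disc(f) = -239171 is not a perfect square in Q, so the Galois group of f over Q is not contained in A_3 and must be all of S_3. The splitting field has degree |S_3| = 6 over Q, so [K : Q] = 6.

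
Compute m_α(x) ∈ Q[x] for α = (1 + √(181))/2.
m_α(x) = x^2 - x - 45

From 2α - 1 = √(181), squaring gives (2α - 1)^2 = 181, i.e. 4α^2 - 4α + 1 = 181, so α^2 - α + (1 - 181)/4 = 0. Since 181 ≡ 1 (mod 4), (1 - 181)/4 = -45 ∈ Z. The polynomial x^2 - x - 45 has discriminant 1 - 4·(-45) = 181, which is not a perfect square in Q (d = 181 is squarefree and ≠ 1), so x^2 - x - 45 is irreducible over Q. It is the minimal polynomial of α.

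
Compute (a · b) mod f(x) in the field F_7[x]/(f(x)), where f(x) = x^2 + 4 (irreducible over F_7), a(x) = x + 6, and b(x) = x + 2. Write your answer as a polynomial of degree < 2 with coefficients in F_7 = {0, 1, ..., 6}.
a · b ≡ x + 1 (mod f(x))

Multiply in F_7[x]: a(x)·b(x) = (x + 6)·(x + 2) = x^2 + x + 5. This has degree ≥ 2, so divide by f(x) over F_7: x^2 + x + 5 = (1)·(x^2 + 4) + (x + 1). Hence a·b ≡ x + 1 (mod f). (F_7[x]/(f) is a field with 7^2 = 49 elements since f is irreducible of degree 2.)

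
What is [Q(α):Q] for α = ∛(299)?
[Q(α):Q] = 3

The minimal polynomial of α is x^3 - 299, irreducible over Q since 299 is not a perfect cube (so x^3 - 299 has no rational root). Hence [Q(α):Q] = deg(m_α) = 3.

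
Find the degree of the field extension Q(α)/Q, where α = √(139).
[Q(α):Q] = 2

[Q(α):Q] equals the degree of the minimal polynomial of α. Here α^2 = 139 and x^2 - 139 is irreducible (d = 139 is squarefree, ≠ 1, hence not a square), so deg(m_α) = 2. Thus [Q(α):Q] = 2.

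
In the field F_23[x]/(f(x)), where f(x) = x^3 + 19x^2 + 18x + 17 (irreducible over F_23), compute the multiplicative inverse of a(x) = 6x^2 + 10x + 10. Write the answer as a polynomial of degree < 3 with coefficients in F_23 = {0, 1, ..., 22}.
a(x)^(-1) ≡ 10x^2 + 12x + 22 (mod f(x))

Since f is irreducible over F_23, F_23[x]/(f) is a field and a(x) ≠ 0 has an inverse. Apply the extended Euclidean algorithm to f(x) and a(x) in F_23[x]: f(x) = (4x + 8)·a(x) + (13x + 6);  a(x) = (4x + 6)·(13x + 6) + (20). The last nonzero remainder is the constant 20 = gcd(f, a) in F_23. Back-substituting through the division chain expresses 20 = s(x)·a(x) + t(x)·f(x) with s(x) ≡ 16x^2 + 10x + 3 (mod f), so (16x^2 + 10x + 3)·a(x) ≡ 20 (mod f). Multiplying by 20^(-1) ≡ 15 in F_23 gives a(x)^(-1) ≡ 15·(16x^2 + 10x + 3) ≡ 10x^2 + 12x + 22 (mod f). Check: (6x^2 + 10x + 10)·(10x^2 + 12x + 22) = 14x^4 + 11x^3 + 7x^2 + 18x + 13 ≡ 1 (mod x^3 + 19x^2 + 18x + 17).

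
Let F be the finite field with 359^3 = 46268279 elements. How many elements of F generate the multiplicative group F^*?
There are φ(46268278) = 19147104 primitive elements

F_q^* is cyclic of order q - 1 = 46268278. A cyclic group of order m has exactly φ(m) generators. Here m = 46268278 = 2 · 7 · 37 · 179 · 499, so the number of primitive elements is φ(46268278) = 19147104.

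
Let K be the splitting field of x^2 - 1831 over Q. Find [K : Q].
[K : Q] = 2

f(x) = x^2 - 1831 factors as (x - √1831)(x + √1831). The splitting field is K = Q(√1831). Since 1831 is squarefree and > 1, it is not a perfect square, so x^2 - 1831 is irreducible over Q and [Q(√1831) : Q] = 2. Hence [K : Q] = 2.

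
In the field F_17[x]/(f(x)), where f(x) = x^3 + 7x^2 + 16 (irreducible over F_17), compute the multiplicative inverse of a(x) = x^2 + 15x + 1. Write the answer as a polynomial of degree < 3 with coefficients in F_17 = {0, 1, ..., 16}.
a(x)^(-1) ≡ 12x + 6 (mod f(x))

Since f is irreducible over F_17, F_17[x]/(f) is a field and a(x) ≠ 0 has an inverse. Apply the extended Euclidean algorithm to f(x) and a(x) in F_17[x]: f(x) = (x + 9)·a(x) + (7). The last nonzero remainder is the constant 7 = gcd(f, a) in F_17. Back-substituting through the division chain expresses 7 = s(x)·a(x) + t(x)·f(x) with s(x) ≡ 16x + 8 (mod f), so (16x + 8)·a(x) ≡ 7 (mod f). Multiplying by 7^(-1) ≡ 5 in F_17 gives a(x)^(-1) ≡ 5·(16x + 8) ≡ 12x + 6 (mod f). Check: (x^2 + 15x + 1)·(12x + 6) = 12x^3 + 16x^2 + 6 ≡ 1 (mod x^3 + 7x^2 + 16).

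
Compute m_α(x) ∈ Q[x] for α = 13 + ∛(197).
m_α(x) = x^3 - 39x^2 + 507x - 2394

Set β = α - 13 = ∛(197), so β^3 = 197. Then (α - 13)^3 - 197 = 0, i.e. α is a root of g(x) = (x - 13)^3 - 197 = x^3 - 39x^2 + 507x - 2394. Since g(x) = h(x - 13) where h(x) = x^3 - 197, and h is irreducible over Q (because 197 is not a perfect cube, so h has no rational root, and a monic cubic with no rational root is irreducible), g is also irreducible (irreducibility is preserved under the substitution x → x - 13). Hence m_α(x) = x^3 - 39x^2 + 507x - 2394.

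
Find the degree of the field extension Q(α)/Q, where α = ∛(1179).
[Q(α):Q] = 3

The minimal polynomial of α is x^3 - 1179, irreducible over Q since 1179 is not a perfect cube (so x^3 - 1179 has no rational root). Hence [Q(α):Q] = deg(m_α) = 3.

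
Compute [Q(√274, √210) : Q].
[Q(√274, √210) : Q] = 4

[Q(√274):Q] = 2 (min poly x^2 - 274, irreducible since 274 is squarefree > 1). For the top step, suppose √210 ∈ Q(√274), say √210 = c + d√274 with c, d ∈ Q. Squaring: 210 = c^2 + 274d^2 + 2cd√274. Since √274 ∉ Q this forces 2cd = 0. If d = 0 then √210 = c ∈ Q, contradicting 210 squarefree > 1. If c = 0 then 210 = 274d^2, so 274·210 = (274d)^2 is a perfect square in Q — but 274·210 = 57540 is not a perfect square (since 274 and 210 are distinct squarefree integers). Contradiction. Hence √210 ∉ Q(√274), so x^2 - 210 stays irreducible over Q(√274) and [Q(√274, √210) : Q(√274)] = 2. By the tower law, [Q(√274, √210) : Q] = 2 · 2 = 4.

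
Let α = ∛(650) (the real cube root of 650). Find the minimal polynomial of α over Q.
m_α(x) = x^3 - 650

α satisfies α^3 = 650, so x^3 - 650 annihilates α. By the rational root test, a rational root p/q (in lowest terms) of x^3 - 650 would satisfy p^3 = 650 q^3, forcing q = 1 and p^3 = 650; but 650 is not a perfect cube, contradiction. A monic cubic over Q with no rational root is irreducible (any nontrivial factorization would include a linear factor). Hence x^3 - 650 is the minimal polynomial of α, and in particular [Q(α):Q] = 3.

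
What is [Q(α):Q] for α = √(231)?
[Q(α):Q] = 2

[Q(α):Q] equals the degree of the minimal polynomial of α. Here α^2 = 231 and x^2 - 231 is irreducible (d = 231 is squarefree, ≠ 1, hence not a square), so deg(m_α) = 2. Thus [Q(α):Q] = 2.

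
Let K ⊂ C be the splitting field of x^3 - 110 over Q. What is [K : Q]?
[K : Q] = 6

The roots of x^3 - 110 are ∛110, ω∛110, ω^2∛110 where ω = e^(2πi/3) is a primitive cube root of unity, so K = Q(∛110, ω). Now [Q(∛110):Q] = 3 (since 110 is not a perfect cube, x^3 - 110 is irreducible) and [Q(ω):Q] = 2. Both 2 and 3 divide [K:Q], and [K:Q] ≤ 3·2 = 6, so [K:Q] = 6. (Equivalently: Q(∛110) ⊂ R but ω ∉ R, so [K : Q(∛110)] = 2.)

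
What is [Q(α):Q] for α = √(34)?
[Q(α):Q] = 2

[Q(α):Q] equals the degree of the minimal polynomial of α. Here α^2 = 34 and x^2 - 34 is irreducible (d = 34 is squarefree, ≠ 1, hence not a square), so deg(m_α) = 2. Thus [Q(α):Q] = 2.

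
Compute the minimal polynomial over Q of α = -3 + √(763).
m_α(x) = x^2 + 6x - 754

From α + 3 = √(763), squaring gives (α + 3)^2 = 763, i.e. α^2 + 6α + 9 = 763, so α^2 + 6α - 754 = 0. The discriminant of x^2 + 6x - 754 is (6)^2 - 4·(-754) = 36 + 3016 = 3052, and 4·(763) is not a perfect square in Q since 763 is squarefree and ≠ 1. Hence x^2 + 6x - 754 is irreducible over Q and is the minimal polynomial of α.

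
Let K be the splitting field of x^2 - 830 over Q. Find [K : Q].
[K : Q] = 2

f(x) = x^2 - 830 factors as (x - √830)(x + √830). The splitting field is K = Q(√830). Since 830 is squarefree and > 1, it is not a perfect square, so x^2 - 830 is irreducible over Q and [Q(√830) : Q] = 2. Hence [K : Q] = 2.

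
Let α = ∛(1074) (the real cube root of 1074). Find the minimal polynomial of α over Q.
m_α(x) = x^3 - 1074

α satisfies α^3 = 1074, so x^3 - 1074 annihilates α. By the rational root test, a rational root p/q (in lowest terms) of x^3 - 1074 would satisfy p^3 = 1074 q^3, forcing q = 1 and p^3 = 1074; but 1074 is not a perfect cube, contradiction. A monic cubic over Q with no rational root is irreducible (any nontrivial factorization would include a linear factor). Hence x^3 - 1074 is the minimal polynomial of α, and in particular [Q(α):Q] = 3.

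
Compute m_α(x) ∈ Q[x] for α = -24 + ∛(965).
m_α(x) = x^3 + 72x^2 + 1728x + 12859

Set β = α + 24 = ∛(965), so β^3 = 965. Then (α + 24)^3 - 965 = 0, i.e. α is a root of g(x) = (x + 24)^3 - 965 = x^3 + 72x^2 + 1728x + 12859. Since g(x) = h(x + 24) where h(x) = x^3 - 965, and h is irreducible over Q (because 965 is not a perfect cube, so h has no rational root, and a monic cubic with no rational root is irreducible), g is also irreducible (irreducibility is preserved under the substitution x → x + 24). Hence m_α(x) = x^3 + 72x^2 + 1728x + 12859.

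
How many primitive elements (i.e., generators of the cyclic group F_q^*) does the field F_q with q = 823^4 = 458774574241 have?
There are φ(458774574240) = 120266022912 primitive elements

F_q^* is cyclic of order q - 1 = 458774574240. A cyclic group of order m has exactly φ(m) generators. Here m = 458774574240 = 2^5 · 3 · 5 · 103 · 137 · 67733, so the number of primitive elements is φ(458774574240) = 120266022912.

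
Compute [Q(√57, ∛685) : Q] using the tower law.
[Q(√57, ∛685) : Q] = 6

Let L = Q(√57, ∛685). Since Q(√57) ⊂ L and [Q(√57):Q] = 2, the tower law gives 2 | [L:Q]. Likewise Q(∛685) ⊂ L with [Q(∛685):Q] = 3 (because 685 is not a perfect cube), so 3 | [L:Q]. As gcd(2,3) = 1, [L:Q] is divisible by 6. Conversely L is generated over Q by √57 and ∛685, so [L:Q] ≤ 2·3 = 6. Therefore [Q(√57, ∛685) : Q] = 6.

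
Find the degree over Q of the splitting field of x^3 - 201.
[K : Q] = 6

The roots of x^3 - 201 are ∛201, ω∛201, ω^2∛201 where ω = e^(2πi/3) is a primitive cube root of unity, so K = Q(∛201, ω). Now [Q(∛201):Q] = 3 (since 201 is not a perfect cube, x^3 - 201 is irreducible) and [Q(ω):Q] = 2. Both 2 and 3 divide [K:Q], and [K:Q] ≤ 3·2 = 6, so [K:Q] = 6. (Equivalently: Q(∛201) ⊂ R but ω ∉ R, so [K : Q(∛201)] = 2.)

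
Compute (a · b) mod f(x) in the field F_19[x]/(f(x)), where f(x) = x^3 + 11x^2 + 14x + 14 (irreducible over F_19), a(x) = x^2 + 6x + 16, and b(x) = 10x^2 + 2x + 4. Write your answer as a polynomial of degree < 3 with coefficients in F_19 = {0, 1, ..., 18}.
a · b ≡ 13x^2 + 18x + 14 (mod f(x))

Multiply in F_19[x]: a(x)·b(x) = (x^2 + 6x + 16)·(10x^2 + 2x + 4) = 10x^4 + 5x^3 + 5x^2 + 18x + 7. This has degree ≥ 3, so divide by f(x) over F_19: 10x^4 + 5x^3 + 5x^2 + 18x + 7 = (10x + 9)·(x^3 + 11x^2 + 14x + 14) + (13x^2 + 18x + 14). Hence a·b ≡ 13x^2 + 18x + 14 (mod f). (F_19[x]/(f) is a field with 19^3 = 6859 elements since f is irreducible of degree 3.)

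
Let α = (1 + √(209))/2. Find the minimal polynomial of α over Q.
m_α(x) = x^2 - x - 52

From 2α - 1 = √(209), squaring gives (2α - 1)^2 = 209, i.e. 4α^2 - 4α + 1 = 209, so α^2 - α + (1 - 209)/4 = 0. Since 209 ≡ 1 (mod 4), (1 - 209)/4 = -52 ∈ Z. The polynomial x^2 - x - 52 has discriminant 1 - 4·(-52) = 209, which is not a perfect square in Q (d = 209 is squarefree and ≠ 1), so x^2 - x - 52 is irreducible over Q. It is the minimal polynomial of α.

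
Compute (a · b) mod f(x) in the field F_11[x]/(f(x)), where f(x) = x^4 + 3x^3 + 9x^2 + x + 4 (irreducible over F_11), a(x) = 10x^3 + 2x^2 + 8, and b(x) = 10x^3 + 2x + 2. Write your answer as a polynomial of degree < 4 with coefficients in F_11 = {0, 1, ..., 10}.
a · b ≡ 4x^3 + 2x^2 + 10x (mod f(x))

Multiply in F_11[x]: a(x)·b(x) = (10x^3 + 2x^2 + 8)·(10x^3 + 2x + 2) = x^6 + 9x^5 + 9x^4 + 5x^3 + 4x^2 + 5x + 5. This has degree ≥ 4, so divide by f(x) over F_11: x^6 + 9x^5 + 9x^4 + 5x^3 + 4x^2 + 5x + 5 = (x^2 + 6x + 4)·(x^4 + 3x^3 + 9x^2 + x + 4) + (4x^3 + 2x^2 + 10x). Hence a·b ≡ 4x^3 + 2x^2 + 10x (mod f). (F_11[x]/(f) is a field with 11^4 = 14641 elements since f is irreducible of degree 4.)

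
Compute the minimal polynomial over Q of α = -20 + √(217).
m_α(x) = x^2 + 40x + 183

From α + 20 = √(217), squaring gives (α + 20)^2 = 217, i.e. α^2 + 40α + 400 = 217, so α^2 + 40α + 183 = 0. The discriminant of x^2 + 40x + 183 is (40)^2 - 4·(183) = 1600 - 732 = 868, and 4·(217) is not a perfect square in Q since 217 is squarefree and ≠ 1. Hence x^2 + 40x + 183 is irreducible over Q and is the minimal polynomial of α.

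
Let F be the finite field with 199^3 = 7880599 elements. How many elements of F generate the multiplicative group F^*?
There are φ(7880598) = 2387880 primitive elements

F_q^* is cyclic of order q - 1 = 7880598. A cyclic group of order m has exactly φ(m) generators. Here m = 7880598 = 2 · 3^3 · 11 · 13267, so the number of primitive elements is φ(7880598) = 2387880.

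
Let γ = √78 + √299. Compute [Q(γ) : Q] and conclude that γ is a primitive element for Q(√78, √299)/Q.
[Q(γ) : Q] = 4 (equivalently, Q(γ) = Q(√78, √299))

Obviously Q(γ) ⊆ Q(√78, √299), and [Q(√78, √299):Q] = 4 (since 78, 299 are distinct squarefree integers > 1 with 23322 not a perfect square). To show equality we compute the minimal polynomial of γ. From γ = √78 + √299: γ^2 = 78 + 2√(23322) + 299 = 377 + 2√(23322), so γ^2 - 377 = 2√(23322); squaring, (γ^2 - 377)^2 = 4·23322, i.e. γ^4 - 754γ^2 + 142129 - 93288 = 0, i.e. γ^4 - 754γ^2 + 48841 = 0. So γ is a root of x^4 - 754x^2 + 48841. This polynomial is irreducible over Q: it has no rational root (each ±√78 ± √299 is irrational), and any factorization into two quadratics over Q would force √(23322) ∈ Q (pairing opposite roots) or √78, √299 ∈ Q (other pairings), all impossible. Hence [Q(γ):Q] = 4 = [Q(√78, √299):Q], so Q(γ) = Q(√78, √299).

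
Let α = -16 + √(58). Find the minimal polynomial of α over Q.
m_α(x) = x^2 + 32x + 198

From α + 16 = √(58), squaring gives (α + 16)^2 = 58, i.e. α^2 + 32α + 256 = 58, so α^2 + 32α + 198 = 0. The discriminant of x^2 + 32x + 198 is (32)^2 - 4·(198) = 1024 - 792 = 232, and 4·(58) is not a perfect square in Q since 58 is squarefree and ≠ 1. Hence x^2 + 32x + 198 is irreducible over Q and is the minimal polynomial of α.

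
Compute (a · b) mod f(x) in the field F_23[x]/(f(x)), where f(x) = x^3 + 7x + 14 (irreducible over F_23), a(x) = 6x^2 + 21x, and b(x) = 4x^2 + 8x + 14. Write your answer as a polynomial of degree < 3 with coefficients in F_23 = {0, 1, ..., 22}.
a · b ≡ 15x^2 + 15 (mod f(x))

Multiply in F_23[x]: a(x)·b(x) = (6x^2 + 21x)·(4x^2 + 8x + 14) = x^4 + 17x^3 + 22x^2 + 18x. This has degree ≥ 3, so divide by f(x) over F_23: x^4 + 17x^3 + 22x^2 + 18x = (x + 17)·(x^3 + 7x + 14) + (15x^2 + 15). Hence a·b ≡ 15x^2 + 15 (mod f). (F_23[x]/(f) is a field with 23^3 = 12167 elements since f is irreducible of degree 3.)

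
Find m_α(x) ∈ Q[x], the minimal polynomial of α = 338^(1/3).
m_α(x) = x^3 - 338

α satisfies α^3 = 338, so x^3 - 338 annihilates α. By the rational root test, a rational root p/q (in lowest terms) of x^3 - 338 would satisfy p^3 = 338 q^3, forcing q = 1 and p^3 = 338; but 338 is not a perfect cube, contradiction. A monic cubic over Q with no rational root is irreducible (any nontrivial factorization would include a linear factor). Hence x^3 - 338 is the minimal polynomial of α, and in particular [Q(α):Q] = 3.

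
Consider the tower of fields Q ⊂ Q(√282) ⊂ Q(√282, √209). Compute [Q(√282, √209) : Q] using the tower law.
[Q(√282, √209) : Q] = 4

[Q(√282):Q] = 2 (min poly x^2 - 282, irreducible since 282 is squarefree > 1). For the top step, suppose √209 ∈ Q(√282), say √209 = c + d√282 with c, d ∈ Q. Squaring: 209 = c^2 + 282d^2 + 2cd√282. Since √282 ∉ Q this forces 2cd = 0. If d = 0 then √209 = c ∈ Q, contradicting 209 squarefree > 1. If c = 0 then 209 = 282d^2, so 282·209 = (282d)^2 is a perfect square in Q — but 282·209 = 58938 is not a perfect square (since 282 and 209 are distinct squarefree integers). Contradiction. Hence √209 ∉ Q(√282), so x^2 - 209 stays irreducible over Q(√282) and [Q(√282, √209) : Q(√282)] = 2. By the tower law, [Q(√282, √209) : Q] = 2 · 2 = 4.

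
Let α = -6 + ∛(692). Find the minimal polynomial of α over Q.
m_α(x) = x^3 + 18x^2 + 108x - 476

Set β = α + 6 = ∛(692), so β^3 = 692. Then (α + 6)^3 - 692 = 0, i.e. α is a root of g(x) = (x + 6)^3 - 692 = x^3 + 18x^2 + 108x - 476. Since g(x) = h(x + 6) where h(x) = x^3 - 692, and h is irreducible over Q (because 692 is not a perfect cube, so h has no rational root, and a monic cubic with no rational root is irreducible), g is also irreducible (irreducibility is preserved under the substitution x → x + 6). Hence m_α(x) = x^3 + 18x^2 + 108x - 476.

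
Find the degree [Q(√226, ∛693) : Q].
[Q(√226, ∛693) : Q] = 6

Let L = Q(√226, ∛693). Since Q(√226) ⊂ L and [Q(√226):Q] = 2, the tower law gives 2 | [L:Q]. Likewise Q(∛693) ⊂ L with [Q(∛693):Q] = 3 (because 693 is not a perfect cube), so 3 | [L:Q]. As gcd(2,3) = 1, [L:Q] is divisible by 6. Conversely L is generated over Q by √226 and ∛693, so [L:Q] ≤ 2·3 = 6. Therefore [Q(√226, ∛693) : Q] = 6.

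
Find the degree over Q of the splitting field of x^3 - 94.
[K : Q] = 6

The roots of x^3 - 94 are ∛94, ω∛94, ω^2∛94 where ω = e^(2πi/3) is a primitive cube root of unity, so K = Q(∛94, ω). Now [Q(∛94):Q] = 3 (since 94 is not a perfect cube, x^3 - 94 is irreducible) and [Q(ω):Q] = 2. Both 2 and 3 divide [K:Q], and [K:Q] ≤ 3·2 = 6, so [K:Q] = 6. (Equivalently: Q(∛94) ⊂ R but ω ∉ R, so [K : Q(∛94)] = 2.)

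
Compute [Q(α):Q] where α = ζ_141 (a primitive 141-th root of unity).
[Q(α):Q] = 92

The minimal polynomial of ζ_141 over Q is the 141-th cyclotomic polynomial Φ_141(x), which is irreducible over Q and has degree φ(141) = 92. Hence [Q(α):Q] = φ(141) = 92.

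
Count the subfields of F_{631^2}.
F_{631^2} has 2 subfields

The subfields of F_{p^n} are exactly the fields F_{p^d} for d | n (each is the fixed field of the unique index-d subgroup of Gal(F_{p^n}/F_p) ≅ Z/nZ). The divisors of n = 2 are {1, 2}, giving 2 subfields: F_{631^1}, F_{631^2}.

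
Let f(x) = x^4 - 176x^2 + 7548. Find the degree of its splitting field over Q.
[K : Q] = 4

Solving the quadratic in x^2: x^2 = (176 ± √(176^2 - 4·7548))/2 = (176 ± √784)/2 = (176 ± 28)/2, giving x^2 = 74 or x^2 = 102. So f(x) = (x^2 - 74)(x^2 - 102) and the roots of f are ±√74, ±√102. Hence the splitting field is K = Q(√74, √102). Since 74 and 102 are distinct squarefree integers > 1, their product 7548 is not a perfect square, so √102 ∉ Q(√74). By the tower law [K:Q] = [Q(√74,√102):Q(√74)] · [Q(√74):Q] = 2 · 2 = 4.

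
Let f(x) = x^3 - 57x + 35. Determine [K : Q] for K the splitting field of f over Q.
[K : Q] = 6

By the rational root test, any rational root of the monic integer polynomial f(x) = x^3 - 57x + 35 must be an integer dividing the constant term 35, i.e. one of ±{1, 5, 7, 35}. Evaluating: f(1) = -21, f(-1) = 91, f(5) = -125, f(-5) = 195, f(7) = -21, f(-7) = 91, f(35) = 40915, f(-35) = -40845; none is 0, so f has no rational root and is therefore irreducible over Q (a cubic with no linear factor over a field is irreducible). For an irreducible cubic, the Galois group is A_3 or S_3 according as the discriminant disc(f) = -4a^3 - 27b^2 = -4·(-57)^3 - 27·(35)^2 = 707697 is or is not a square in Q. Here disc(f) = 707697 is not a perfect square in Q, so the Galois group of f over Q is not contained in A_3 and must be all of S_3. The splitting field has degree |S_3| = 6 over Q, so [K : Q] = 6.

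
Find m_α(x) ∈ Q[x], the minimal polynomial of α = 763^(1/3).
m_α(x) = x^3 - 763

α satisfies α^3 = 763, so x^3 - 763 annihilates α. By the rational root test, a rational root p/q (in lowest terms) of x^3 - 763 would satisfy p^3 = 763 q^3, forcing q = 1 and p^3 = 763; but 763 is not a perfect cube, contradiction. A monic cubic over Q with no rational root is irreducible (any nontrivial factorization would include a linear factor). Hence x^3 - 763 is the minimal polynomial of α, and in particular [Q(α):Q] = 3.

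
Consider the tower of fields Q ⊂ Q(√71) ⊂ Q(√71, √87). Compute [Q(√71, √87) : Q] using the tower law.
[Q(√71, √87) : Q] = 4

[Q(√71):Q] = 2 (min poly x^2 - 71, irreducible since 71 is squarefree > 1). For the top step, suppose √87 ∈ Q(√71), say √87 = c + d√71 with c, d ∈ Q. Squaring: 87 = c^2 + 71d^2 + 2cd√71. Since √71 ∉ Q this forces 2cd = 0. If d = 0 then √87 = c ∈ Q, contradicting 87 squarefree > 1. If c = 0 then 87 = 71d^2, so 71·87 = (71d)^2 is a perfect square in Q — but 71·87 = 6177 is not a perfect square (since 71 and 87 are distinct squarefree integers). Contradiction. Hence √87 ∉ Q(√71), so x^2 - 87 stays irreducible over Q(√71) and [Q(√71, √87) : Q(√71)] = 2. By the tower law, [Q(√71, √87) : Q] = 2 · 2 = 4.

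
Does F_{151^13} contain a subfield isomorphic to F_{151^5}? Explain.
No: F_{151^5} is not a subfield of F_{151^13}

F_{p^m} embeds in F_{p^n} iff m | n. Here 5 ∤ 13 (since 13 = 2·5 + 3 with remainder 3 ≠ 0), so F_{151^5} is not a subfield of F_{151^13}. Equivalently: if it were, the tower law would give 5 = [F_{151^5}:F_151] dividing [F_{151^13}:F_151] = 13, contradiction.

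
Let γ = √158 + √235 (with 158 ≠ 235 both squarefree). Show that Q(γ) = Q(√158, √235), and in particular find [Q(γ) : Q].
[Q(γ) : Q] = 4 (equivalently, Q(γ) = Q(√158, √235))

Obviously Q(γ) ⊆ Q(√158, √235), and [Q(√158, √235):Q] = 4 (since 158, 235 are distinct squarefree integers > 1 with 37130 not a perfect square). To show equality we compute the minimal polynomial of γ. From γ = √158 + √235: γ^2 = 158 + 2√(37130) + 235 = 393 + 2√(37130), so γ^2 - 393 = 2√(37130); squaring, (γ^2 - 393)^2 = 4·37130, i.e. γ^4 - 786γ^2 + 154449 - 148520 = 0, i.e. γ^4 - 786γ^2 + 5929 = 0. So γ is a root of x^4 - 786x^2 + 5929. This polynomial is irreducible over Q: it has no rational root (each ±√158 ± √235 is irrational), and any factorization into two quadratics over Q would force √(37130) ∈ Q (pairing opposite roots) or √158, √235 ∈ Q (other pairings), all impossible. Hence [Q(γ):Q] = 4 = [Q(√158, √235):Q], so Q(γ) = Q(√158, √235).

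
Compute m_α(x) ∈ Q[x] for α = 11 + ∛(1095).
m_α(x) = x^3 - 33x^2 + 363x - 2426

Set β = α - 11 = ∛(1095), so β^3 = 1095. Then (α - 11)^3 - 1095 = 0, i.e. α is a root of g(x) = (x - 11)^3 - 1095 = x^3 - 33x^2 + 363x - 2426. Since g(x) = h(x - 11) where h(x) = x^3 - 1095, and h is irreducible over Q (because 1095 is not a perfect cube, so h has no rational root, and a monic cubic with no rational root is irreducible), g is also irreducible (irreducibility is preserved under the substitution x → x - 11). Hence m_α(x) = x^3 - 33x^2 + 363x - 2426.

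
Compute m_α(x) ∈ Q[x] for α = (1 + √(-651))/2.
m_α(x) = x^2 - x + 163

From 2α - 1 = √(-651), squaring gives (2α - 1)^2 = -651, i.e. 4α^2 - 4α + 1 = -651, so α^2 - α + (1 + 651)/4 = 0. Since -651 ≡ 1 (mod 4), (1 + 651)/4 = 163 ∈ Z. The polynomial x^2 - x + 163 has discriminant 1 - 4·(163) = -651, which is not a perfect square in Q (d = -651 is squarefree and ≠ 1), so x^2 - x + 163 is irreducible over Q. It is the minimal polynomial of α.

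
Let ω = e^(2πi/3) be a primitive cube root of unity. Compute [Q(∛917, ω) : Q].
[Q(∛917, ω) : Q] = 6

[Q(∛917):Q] = 3 (min poly x^3 - 917, irreducible since 917 is not a perfect cube). [Q(ω):Q] = 2 (min poly x^2 + x + 1). Since Q(∛917) ⊂ R and ω ∉ R, we have ω ∉ Q(∛917), so x^2 + x + 1 remains irreducible over Q(∛917) and [Q(∛917, ω) : Q(∛917)] = 2. By the tower law, [Q(∛917, ω) : Q] = 3 · 2 = 6. (In fact Q(∛917, ω) is the splitting field of x^3 - 917 over Q.)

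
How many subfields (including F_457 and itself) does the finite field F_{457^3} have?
F_{457^3} has 2 subfields

The subfields of F_{p^n} are exactly the fields F_{p^d} for d | n (each is the fixed field of the unique index-d subgroup of Gal(F_{p^n}/F_p) ≅ Z/nZ). The divisors of n = 3 are {1, 3}, giving 2 subfields: F_{457^1}, F_{457^3}.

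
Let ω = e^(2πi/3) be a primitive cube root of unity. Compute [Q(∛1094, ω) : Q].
[Q(∛1094, ω) : Q] = 6

[Q(∛1094):Q] = 3 (min poly x^3 - 1094, irreducible since 1094 is not a perfect cube). [Q(ω):Q] = 2 (min poly x^2 + x + 1). Since Q(∛1094) ⊂ R and ω ∉ R, we have ω ∉ Q(∛1094), so x^2 + x + 1 remains irreducible over Q(∛1094) and [Q(∛1094, ω) : Q(∛1094)] = 2. By the tower law, [Q(∛1094, ω) : Q] = 3 · 2 = 6. (In fact Q(∛1094, ω) is the splitting field of x^3 - 1094 over Q.)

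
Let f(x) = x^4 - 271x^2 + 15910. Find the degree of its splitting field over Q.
[K : Q] = 4

Solving the quadratic in x^2: x^2 = (271 ± √(271^2 - 4·15910))/2 = (271 ± √9801)/2 = (271 ± 99)/2, giving x^2 = 86 or x^2 = 185. So f(x) = (x^2 - 86)(x^2 - 185) and the roots of f are ±√86, ±√185. Hence the splitting field is K = Q(√86, √185). Since 86 and 185 are distinct squarefree integers > 1, their product 15910 is not a perfect square, so √185 ∉ Q(√86). By the tower law [K:Q] = [Q(√86,√185):Q(√86)] · [Q(√86):Q] = 2 · 2 = 4.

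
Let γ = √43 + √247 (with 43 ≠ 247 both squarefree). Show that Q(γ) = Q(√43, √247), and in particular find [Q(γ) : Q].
[Q(γ) : Q] = 4 (equivalently, Q(γ) = Q(√43, √247))

Obviously Q(γ) ⊆ Q(√43, √247), and [Q(√43, √247):Q] = 4 (since 43, 247 are distinct squarefree integers > 1 with 10621 not a perfect square). To show equality we compute the minimal polynomial of γ. From γ = √43 + √247: γ^2 = 43 + 2√(10621) + 247 = 290 + 2√(10621), so γ^2 - 290 = 2√(10621); squaring, (γ^2 - 290)^2 = 4·10621, i.e. γ^4 - 580γ^2 + 84100 - 42484 = 0, i.e. γ^4 - 580γ^2 + 41616 = 0. So γ is a root of x^4 - 580x^2 + 41616. This polynomial is irreducible over Q: it has no rational root (each ±√43 ± √247 is irrational), and any factorization into two quadratics over Q would force √(10621) ∈ Q (pairing opposite roots) or √43, √247 ∈ Q (other pairings), all impossible. Hence [Q(γ):Q] = 4 = [Q(√43, √247):Q], so Q(γ) = Q(√43, √247).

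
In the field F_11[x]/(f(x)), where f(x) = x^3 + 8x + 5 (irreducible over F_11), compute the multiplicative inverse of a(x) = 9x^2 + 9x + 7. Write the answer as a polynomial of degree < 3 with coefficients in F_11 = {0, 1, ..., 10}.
a(x)^(-1) ≡ 9x^2 + 2x + 8 (mod f(x))

Since f is irreducible over F_11, F_11[x]/(f) is a field and a(x) ≠ 0 has an inverse. Apply the extended Euclidean algorithm to f(x) and a(x) in F_11[x]: f(x) = (5x + 6)·a(x) + (7x + 7);  a(x) = (6x)·(7x + 7) + (7). The last nonzero remainder is the constant 7 = gcd(f, a) in F_11. Back-substituting through the division chain expresses 7 = s(x)·a(x) + t(x)·f(x) with s(x) ≡ 8x^2 + 3x + 1 (mod f), so (8x^2 + 3x + 1)·a(x) ≡ 7 (mod f). Multiplying by 7^(-1) ≡ 8 in F_11 gives a(x)^(-1) ≡ 8·(8x^2 + 3x + 1) ≡ 9x^2 + 2x + 8 (mod f). Check: (9x^2 + 9x + 7)·(9x^2 + 2x + 8) = 4x^4 + 10x^2 + 9x + 1 ≡ 1 (mod x^3 + 8x + 5).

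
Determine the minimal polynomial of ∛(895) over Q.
m_α(x) = x^3 - 895

α satisfies α^3 = 895, so x^3 - 895 annihilates α. By the rational root test, a rational root p/q (in lowest terms) of x^3 - 895 would satisfy p^3 = 895 q^3, forcing q = 1 and p^3 = 895; but 895 is not a perfect cube, contradiction. A monic cubic over Q with no rational root is irreducible (any nontrivial factorization would include a linear factor). Hence x^3 - 895 is the minimal polynomial of α, and in particular [Q(α):Q] = 3.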